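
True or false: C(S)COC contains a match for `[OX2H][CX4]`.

False

The pattern [OX2H][CX4] describes a hydroxyl oxygen bound to an sp3 (X4) carbon — an aliphatic alcohol.
The closest candidate here is a methoxy ether (-OCH3), but the oxygen has H0 (ether), not H1. No other fragment satisfies the full query, so there is no match.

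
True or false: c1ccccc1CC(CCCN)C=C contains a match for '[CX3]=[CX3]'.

The pattern [CX3]=[CX3] describes a non-aromatic C=C double bond between two sp2 carbons — an alkene.
The molecule carries a vinyl group (-CH=CH2), whose atoms satisfy every constraint of the query, so the pattern matches.

True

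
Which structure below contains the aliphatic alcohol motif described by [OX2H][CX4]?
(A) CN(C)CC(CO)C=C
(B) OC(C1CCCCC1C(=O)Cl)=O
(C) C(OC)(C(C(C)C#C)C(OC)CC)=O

[OX2H][CX4] describes a hydroxyl oxygen bound to an sp3 (X4) carbon (an aliphatic alcohol).
(A) contains a hydroxyl group (-OH), which satisfies every atom and bond constraint.
(B) has a carboxylic acid group (-C(=O)OH) but the -OH is on a CX3 carbonyl carbon, not a CX4 carbon.
(C) has a methoxy ether (-OCH3) but the oxygen has H0 (ether), not H1.
So the answer is (A).

A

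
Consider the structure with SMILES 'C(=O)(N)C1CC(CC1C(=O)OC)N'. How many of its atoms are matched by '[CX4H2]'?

The query [CX4H2] means: sp3 carbon (X4) with exactly two hydrogens.
Check the 13 heavy atoms by environment: 3× C (H1, X4) → no; 2× C (H2, X4) → match; 2× N (H2, X3) → no; 2× C (H0, X3) → no; 2× O (H0, X1) → no; 1× O (H0, X2) → no; 1× C (H3, X4) → no.
That gives 2 matching atoms.

2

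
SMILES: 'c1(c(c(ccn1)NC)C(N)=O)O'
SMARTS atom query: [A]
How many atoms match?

The query [A] means: A matches any aliphatic (non-aromatic) heavy atom.
Check the 12 heavy atoms by environment: 1× n (aromatic) → no; 5× c (aromatic) → no; 2× O → match; 2× C → match; 2× N → match.
Summing the matching environments: 2 + 2 + 2 = 6 matching atoms.

6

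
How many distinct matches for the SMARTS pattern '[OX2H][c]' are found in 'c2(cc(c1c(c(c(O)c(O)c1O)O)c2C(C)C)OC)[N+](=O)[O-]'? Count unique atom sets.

4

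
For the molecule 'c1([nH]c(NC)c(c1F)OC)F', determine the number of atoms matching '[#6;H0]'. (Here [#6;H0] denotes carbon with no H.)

4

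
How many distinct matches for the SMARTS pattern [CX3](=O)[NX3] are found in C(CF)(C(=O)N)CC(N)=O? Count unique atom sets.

2

[CX3](=O)[NX3] is the SMARTS for an amide: a carbonyl carbon bonded to a trivalent nitrogen.
The molecule carries 2 separate instances of a primary amide (-C(=O)NH2) meeting every constraint; each maps to a distinct set of atoms, giving 2 matches.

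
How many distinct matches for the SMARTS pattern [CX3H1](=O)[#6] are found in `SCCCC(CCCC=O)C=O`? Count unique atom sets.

2

[CX3H1](=O)[#6] is the SMARTS for an aldehyde: an sp2 carbon with one H, double-bonded to O and single-bonded to carbon.
The molecule carries 2 separate instances of an aldehyde (-CHO) meeting every constraint; each maps to a distinct set of atoms, giving 2 matches.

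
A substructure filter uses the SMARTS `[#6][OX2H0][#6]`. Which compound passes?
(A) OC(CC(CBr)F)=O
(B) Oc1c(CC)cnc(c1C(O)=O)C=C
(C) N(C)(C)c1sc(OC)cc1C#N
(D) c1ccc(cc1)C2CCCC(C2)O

[#6][OX2H0][#6] describes an aliphatic oxygen bridging two carbons with no H on the oxygen (an ether).
(A) has a carboxylic acid group (-C(=O)OH) but the -OH oxygen has H1; the =O is OX1, not OX2.
(B) has a hydroxyl group (-OH) but the oxygen has H1, not H0 bridging two carbons.
(C) contains a methoxy ether (-OCH3), which satisfies every atom and bond constraint.
(D) has a hydroxyl group (-OH) but the oxygen has H1, not H0 bridging two carbons.
So the answer is (C).

C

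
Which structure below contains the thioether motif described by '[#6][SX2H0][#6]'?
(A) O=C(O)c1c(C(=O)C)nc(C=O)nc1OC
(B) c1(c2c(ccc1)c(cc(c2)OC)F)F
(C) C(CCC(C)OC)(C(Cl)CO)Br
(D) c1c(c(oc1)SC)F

[#6][SX2H0][#6] describes an aliphatic sulfur bridging two carbons with no H on the sulfur (a thioether).
(A) has a methoxy ether (-OCH3) but the bridging atom is O, not S.
(B) has a methoxy ether (-OCH3) but the bridging atom is O, not S.
(C) has a methoxy ether (-OCH3) but the bridging atom is O, not S.
(D) contains a methylthio ether (-SCH3), which satisfies every atom and bond constraint.
So the answer is (D).

D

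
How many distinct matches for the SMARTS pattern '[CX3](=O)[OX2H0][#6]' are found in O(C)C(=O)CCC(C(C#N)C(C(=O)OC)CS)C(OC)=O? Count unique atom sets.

3

[CX3](=O)[OX2H0][#6] is the SMARTS for an ester: a carbonyl carbon bonded to an oxygen that is itself bonded to carbon (no H on that O).
The molecule carries 3 separate instances of a methyl-ester group (-C(=O)OCH3) meeting every constraint; each maps to a distinct set of atoms, giving 3 matches.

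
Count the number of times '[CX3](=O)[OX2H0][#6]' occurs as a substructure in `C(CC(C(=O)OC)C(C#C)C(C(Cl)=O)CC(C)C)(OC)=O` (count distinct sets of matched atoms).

[CX3](=O)[OX2H0][#6] is the SMARTS for an ester: a carbonyl carbon bonded to an oxygen that is itself bonded to carbon (no H on that O).
The molecule carries 2 separate instances of a methyl-ester group (-C(=O)OCH3) meeting every constraint; each maps to a distinct set of atoms, giving 2 matches.

2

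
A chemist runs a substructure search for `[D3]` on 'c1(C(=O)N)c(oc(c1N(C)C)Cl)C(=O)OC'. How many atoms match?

7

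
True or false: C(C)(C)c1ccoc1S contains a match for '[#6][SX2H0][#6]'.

False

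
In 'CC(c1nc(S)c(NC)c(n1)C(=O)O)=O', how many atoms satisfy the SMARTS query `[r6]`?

The query [r6] means: r6 matches atoms in a six-membered ring.
Check the 15 heavy atoms by environment: 2× n (aromatic, in 6-ring) → match; 4× c (aromatic, in 6-ring) → match; 4× C (acyclic) → no; 3× O (acyclic) → no; 1× S (acyclic) → no; 1× N (acyclic) → no.
Summing the matching environments: 2 + 4 = 6 matching atoms.

6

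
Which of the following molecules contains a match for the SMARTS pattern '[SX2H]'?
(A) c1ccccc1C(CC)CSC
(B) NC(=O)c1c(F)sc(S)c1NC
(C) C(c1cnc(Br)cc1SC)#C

[SX2H] describes an aliphatic sulfur with two connections, one being H (a thiol).
(A) has a methylthio ether (-SCH3) but the sulfur has H0 (bonded to two carbons), not H1.
(B) contains a thiol (-SH), which satisfies every atom and bond constraint.
(C) has a methylthio ether (-SCH3) but the sulfur has H0 (bonded to two carbons), not H1.
So the answer is (B).

B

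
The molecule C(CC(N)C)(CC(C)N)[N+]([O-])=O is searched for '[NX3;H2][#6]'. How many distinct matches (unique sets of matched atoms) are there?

[NX3;H2][#6] is the SMARTS for a primary amine: a trivalent nitrogen with two H attached to carbon.
The molecule carries 2 separate instances of a primary amino group (-NH2) meeting every constraint; each maps to a distinct set of atoms, giving 2 matches.

2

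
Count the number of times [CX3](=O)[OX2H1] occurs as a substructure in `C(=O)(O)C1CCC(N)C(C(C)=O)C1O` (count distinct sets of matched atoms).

1

[CX3](=O)[OX2H1] is the SMARTS for a carboxylic acid: an sp2 carbon double-bonded to O and single-bonded to an -OH oxygen.
Exactly one fragment in the molecule meets all constraints, giving 1 match.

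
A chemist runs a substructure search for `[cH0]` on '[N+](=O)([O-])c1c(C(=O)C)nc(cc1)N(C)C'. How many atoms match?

3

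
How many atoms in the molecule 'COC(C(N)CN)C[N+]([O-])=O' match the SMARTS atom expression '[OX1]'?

2

The query [OX1] means: aliphatic oxygen with one total connection — typically a carbonyl =O or an oxide.
Check the 11 heavy atoms by environment: 5× C (X4) → no; 1× N (charge +1, X3) → no; 1× O (charge -1, X1) → match; 1× O (X1) → match; 1× O (X2) → no; 2× N (X3) → no.
Summing the matching environments: 1 + 1 = 2 matching atoms.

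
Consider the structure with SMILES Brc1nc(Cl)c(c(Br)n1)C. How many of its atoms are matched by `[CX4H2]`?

The query [CX4H2] means: sp3 carbon (X4) with exactly two hydrogens.
Check the 10 heavy atoms by environment: 2× n (aromatic, H0, X2) → no; 4× c (aromatic, H0, X3) → no; 1× C (H3, X4) → no; 1× Cl (H0, X1) → no; 2× Br (H0, X1) → no.
No environment satisfies the query, so 0 matching atoms.

0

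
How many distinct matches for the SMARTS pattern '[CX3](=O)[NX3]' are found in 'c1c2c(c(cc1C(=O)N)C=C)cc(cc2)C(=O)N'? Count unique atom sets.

2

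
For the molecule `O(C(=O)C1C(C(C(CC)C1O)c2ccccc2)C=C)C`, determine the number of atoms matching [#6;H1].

Check the 20 heavy atoms by environment: 6× C (H1) → match; 2× C (H2) → no; 2× C (H3) → no; 1× O (H1) → no; 1× c (aromatic, H0) → no; 5× c (aromatic, H1) → match; 1× C (H0) → no; 2× O (H0) → no.
Summing the matching environments: 6 + 5 = 11 matching atoms.

11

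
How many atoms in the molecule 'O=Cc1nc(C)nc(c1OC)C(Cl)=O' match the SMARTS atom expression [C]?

4

Check the 14 heavy atoms by environment: 2× n (aromatic) → no; 4× c (aromatic) → no; 3× O → no; 4× C → match; 1× Cl → no.
That gives 4 matching atoms.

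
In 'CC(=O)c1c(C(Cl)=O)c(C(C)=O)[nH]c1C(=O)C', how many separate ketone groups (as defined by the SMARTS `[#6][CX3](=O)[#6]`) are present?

3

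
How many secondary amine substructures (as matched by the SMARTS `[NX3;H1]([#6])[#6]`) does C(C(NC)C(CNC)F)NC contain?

3

[NX3;H1]([#6])[#6] is the SMARTS for a secondary amine: a trivalent nitrogen with one H, bonded to two carbons.
The molecule carries 3 separate instances of an N-methylamino group (-NHCH3) meeting every constraint; each maps to a distinct set of atoms, giving 3 matches.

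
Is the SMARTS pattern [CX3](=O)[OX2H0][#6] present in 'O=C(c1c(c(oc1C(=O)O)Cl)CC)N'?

No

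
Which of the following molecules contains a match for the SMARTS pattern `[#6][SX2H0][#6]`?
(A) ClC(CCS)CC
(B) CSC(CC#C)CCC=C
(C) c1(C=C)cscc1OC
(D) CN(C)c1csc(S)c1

B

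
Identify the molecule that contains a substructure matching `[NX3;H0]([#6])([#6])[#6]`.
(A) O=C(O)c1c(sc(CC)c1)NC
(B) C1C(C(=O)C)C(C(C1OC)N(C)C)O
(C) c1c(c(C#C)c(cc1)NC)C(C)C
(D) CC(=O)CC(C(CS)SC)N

B

[NX3;H0]([#6])([#6])[#6] describes a trivalent nitrogen with no H, bonded to three carbons (a tertiary amine).
(A) has an N-methylamino group (-NHCH3) but the nitrogen still has one H (H1), not H0.
(B) contains a dimethylamino group (-N(CH3)2), which satisfies every atom and bond constraint.
(C) has an N-methylamino group (-NHCH3) but the nitrogen still has one H (H1), not H0.
(D) has a primary amino group (-NH2) but the nitrogen has H2, not H0 with three carbons.
So the answer is (B).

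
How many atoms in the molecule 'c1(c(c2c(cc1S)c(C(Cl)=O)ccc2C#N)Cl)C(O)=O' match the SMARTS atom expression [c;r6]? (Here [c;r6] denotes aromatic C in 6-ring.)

10

Check the 20 heavy atoms by environment: 10× c (aromatic, in 6-ring) → match; 3× C (acyclic) → no; 3× O (acyclic) → no; 2× Cl (acyclic) → no; 1× N (acyclic) → no; 1× S (acyclic) → no.
That gives 10 matching atoms.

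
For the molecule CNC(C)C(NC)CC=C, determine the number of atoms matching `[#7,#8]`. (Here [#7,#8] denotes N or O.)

2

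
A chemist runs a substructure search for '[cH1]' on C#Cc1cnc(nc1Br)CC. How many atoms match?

The query [cH1] means: aromatic carbon bearing exactly one hydrogen.
Check the 11 heavy atoms by environment: 2× n (aromatic, H0) → no; 3× c (aromatic, H0) → no; 1× c (aromatic, H1) → match; 1× Br (H0) → no; 1× C (H2) → no; 1× C (H3) → no; 1× C (H0) → no; 1× C (H1) → no.
That gives 1 matching atom.

1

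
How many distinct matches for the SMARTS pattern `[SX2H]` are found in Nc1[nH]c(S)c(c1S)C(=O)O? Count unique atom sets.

2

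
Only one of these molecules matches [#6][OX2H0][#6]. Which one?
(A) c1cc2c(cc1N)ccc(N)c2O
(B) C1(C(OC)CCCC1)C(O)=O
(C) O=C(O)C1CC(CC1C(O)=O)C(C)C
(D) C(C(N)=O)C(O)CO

[#6][OX2H0][#6] describes an aliphatic oxygen bridging two carbons with no H on the oxygen (an ether).
(A) has a hydroxyl group (-OH) but the oxygen has H1, not H0 bridging two carbons.
(B) contains a methoxy ether (-OCH3), which satisfies every atom and bond constraint.
(C) has a carboxylic acid group (-C(=O)OH) but the -OH oxygen has H1; the =O is OX1, not OX2.
(D) has a hydroxyl group (-OH) but the oxygen has H1, not H0 bridging two carbons.
So the answer is (B).

B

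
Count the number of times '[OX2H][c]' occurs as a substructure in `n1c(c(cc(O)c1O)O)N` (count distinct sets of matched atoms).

3

[OX2H][c] is the SMARTS for a phenol: a hydroxyl oxygen attached to an aromatic carbon.
The molecule carries 3 separate instances of a hydroxyl group (-OH) meeting every constraint; each maps to a distinct set of atoms, giving 3 matches.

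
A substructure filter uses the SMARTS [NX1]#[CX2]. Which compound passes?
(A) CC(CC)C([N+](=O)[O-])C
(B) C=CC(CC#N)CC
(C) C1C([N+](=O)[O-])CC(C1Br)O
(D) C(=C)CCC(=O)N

B

[NX1]#[CX2] describes a nitrogen triple-bonded to a two-connected carbon (a nitrile).
(A) has a nitro group (-[N+](=O)[O-]) but there is no C#N triple bond.
(B) contains a nitrile (-C#N), which satisfies every atom and bond constraint.
(C) has a nitro group (-[N+](=O)[O-]) but there is no C#N triple bond.
(D) has a primary amide (-C(=O)NH2) but the nitrogen is NX3, not NX1.
So the answer is (B).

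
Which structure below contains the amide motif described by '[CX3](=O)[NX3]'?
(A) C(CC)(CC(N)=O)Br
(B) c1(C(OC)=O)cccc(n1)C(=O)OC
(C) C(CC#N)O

A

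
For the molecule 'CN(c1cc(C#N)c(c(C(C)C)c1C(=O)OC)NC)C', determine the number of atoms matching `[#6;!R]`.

9

The query [#6;!R] means: carbon not in any ring.
Check the 20 heavy atoms by environment: 6× c (aromatic, in 6-ring) → no; 9× C (acyclic) → match; 3× N (acyclic) → no; 2× O (acyclic) → no.
That gives 9 matching atoms.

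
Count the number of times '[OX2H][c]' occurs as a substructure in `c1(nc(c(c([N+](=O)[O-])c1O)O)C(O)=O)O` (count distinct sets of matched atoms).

3

[OX2H][c] is the SMARTS for a phenol: a hydroxyl oxygen attached to an aromatic carbon.
The molecule carries 3 separate instances of a hydroxyl group (-OH) meeting every constraint; each maps to a distinct set of atoms, giving 3 matches.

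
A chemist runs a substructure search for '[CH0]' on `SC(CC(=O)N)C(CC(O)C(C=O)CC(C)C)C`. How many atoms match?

The query [CH0] means: aliphatic carbon with no attached hydrogen.
Check the 18 heavy atoms by environment: 3× C (H2) → no; 6× C (H1) → no; 3× C (H3) → no; 1× S (H1) → no; 1× C (H0) → match; 2× O (H0) → no; 1× N (H2) → no; 1× O (H1) → no.
That gives 1 matching atom.

1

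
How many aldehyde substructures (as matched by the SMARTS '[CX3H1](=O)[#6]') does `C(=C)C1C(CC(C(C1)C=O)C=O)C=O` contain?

[CX3H1](=O)[#6] is the SMARTS for an aldehyde: an sp2 carbon with one H, double-bonded to O and single-bonded to carbon.
The molecule carries 3 separate instances of an aldehyde (-CHO) meeting every constraint; each maps to a distinct set of atoms, giving 3 matches.

3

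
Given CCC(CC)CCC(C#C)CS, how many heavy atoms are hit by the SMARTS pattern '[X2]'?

Check the 12 heavy atoms by environment: 9× C (X4) → no; 2× C (X2) → match; 1× S (X2) → match.
Summing the matching environments: 2 + 1 = 3 matching atoms.

3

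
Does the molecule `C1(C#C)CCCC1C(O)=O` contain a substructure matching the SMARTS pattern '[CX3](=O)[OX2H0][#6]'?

The pattern [CX3](=O)[OX2H0][#6] describes a carbonyl carbon bonded to an oxygen that is itself bonded to carbon (no H on that O) — an ester.
The closest candidate here is a carboxylic acid group (-C(=O)OH), but the singly-bonded O carries H (OX2H1, not H0). No other fragment satisfies the full query, so there is no match.

No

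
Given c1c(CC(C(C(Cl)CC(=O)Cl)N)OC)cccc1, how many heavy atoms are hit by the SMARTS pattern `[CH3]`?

1

The query [CH3] means: aliphatic carbon with exactly three hydrogens.
Check the 18 heavy atoms by environment: 2× C (H2) → no; 3× C (H1) → no; 1× C (H0) → no; 2× O (H0) → no; 2× Cl (H0) → no; 1× C (H3) → match; 1× N (H2) → no; 1× c (aromatic, H0) → no; 5× c (aromatic, H1) → no.
That gives 1 matching atom.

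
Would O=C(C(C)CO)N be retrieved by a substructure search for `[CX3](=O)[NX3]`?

Yes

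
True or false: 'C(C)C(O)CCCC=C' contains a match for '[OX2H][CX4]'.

True

The pattern [OX2H][CX4] describes a hydroxyl oxygen bound to an sp3 (X4) carbon — an aliphatic alcohol.
The molecule carries a hydroxyl group (-OH), whose atoms satisfy every constraint of the query, so the pattern matches.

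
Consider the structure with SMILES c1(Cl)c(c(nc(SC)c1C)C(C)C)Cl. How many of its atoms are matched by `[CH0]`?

The query [CH0] means: aliphatic carbon with no attached hydrogen.
Check the 14 heavy atoms by environment: 1× n (aromatic, H0) → no; 5× c (aromatic, H0) → no; 1× C (H1) → no; 4× C (H3) → no; 1× S (H0) → no; 2× Cl (H0) → no.
No environment satisfies the query, so 0 matching atoms.

0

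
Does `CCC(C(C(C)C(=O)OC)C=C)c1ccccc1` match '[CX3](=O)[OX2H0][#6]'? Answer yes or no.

Yes

The pattern [CX3](=O)[OX2H0][#6] describes a carbonyl carbon bonded to an oxygen that is itself bonded to carbon (no H on that O) — an ester.
The molecule carries a methyl-ester group (-C(=O)OCH3), whose atoms satisfy every constraint of the query, so the pattern matches.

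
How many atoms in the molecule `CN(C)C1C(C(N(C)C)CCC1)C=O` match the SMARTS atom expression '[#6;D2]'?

4

Check the 14 heavy atoms by environment: 3× C (D3) → no; 4× C (D2) → match; 1× O (D1) → no; 2× N (D3) → no; 4× C (D1) → no.
That gives 4 matching atoms.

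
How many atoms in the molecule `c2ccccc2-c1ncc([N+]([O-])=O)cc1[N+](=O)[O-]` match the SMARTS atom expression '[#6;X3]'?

11

Check the 18 heavy atoms by environment: 1× n (aromatic, X2) → no; 11× c (aromatic, X3) → match; 2× N (charge +1, X3) → no; 2× O (charge -1, X1) → no; 2× O (X1) → no.
That gives 11 matching atoms.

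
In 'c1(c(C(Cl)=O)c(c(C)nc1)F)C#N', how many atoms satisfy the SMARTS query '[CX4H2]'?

The query [CX4H2] means: sp3 carbon (X4) with exactly two hydrogens.
Check the 13 heavy atoms by environment: 1× n (aromatic, H0, X2) → no; 4× c (aromatic, H0, X3) → no; 1× c (aromatic, H1, X3) → no; 1× C (H3, X4) → no; 1× C (H0, X3) → no; 1× O (H0, X1) → no; 1× Cl (H0, X1) → no; 1× C (H0, X2) → no; 1× N (H0, X1) → no; 1× F (H0, X1) → no.
No environment satisfies the query, so 0 matching atoms.

0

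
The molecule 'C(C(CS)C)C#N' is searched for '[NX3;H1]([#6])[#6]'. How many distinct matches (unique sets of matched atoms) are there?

0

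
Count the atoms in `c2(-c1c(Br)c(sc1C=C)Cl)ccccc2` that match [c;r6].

The query [c;r6] means: aromatic carbon that belongs to a six-membered ring.
Check the 15 heavy atoms by environment: 1× s (aromatic, in 5-ring) → no; 4× c (aromatic, in 5-ring) → no; 1× Br (acyclic) → no; 1× Cl (acyclic) → no; 2× C (acyclic) → no; 6× c (aromatic, in 6-ring) → match.
That gives 6 matching atoms.

6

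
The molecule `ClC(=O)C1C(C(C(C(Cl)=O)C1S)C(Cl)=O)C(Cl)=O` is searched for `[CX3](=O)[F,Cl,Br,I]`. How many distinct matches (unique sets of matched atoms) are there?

4

[CX3](=O)[F,Cl,Br,I] is the SMARTS for an acyl halide: a carbonyl carbon bonded to a halogen.
The molecule carries 4 separate instances of an acyl chloride (-C(=O)Cl) meeting every constraint; each maps to a distinct set of atoms, giving 4 matches.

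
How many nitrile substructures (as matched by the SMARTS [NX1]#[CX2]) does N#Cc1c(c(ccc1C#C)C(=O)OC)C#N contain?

[NX1]#[CX2] is the SMARTS for a nitrile: a nitrogen triple-bonded to a two-connected carbon.
The molecule carries 2 separate instances of a nitrile (-C#N) meeting every constraint; each maps to a distinct set of atoms, giving 2 matches.

2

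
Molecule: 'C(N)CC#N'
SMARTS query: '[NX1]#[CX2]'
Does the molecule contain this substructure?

The pattern [NX1]#[CX2] describes a nitrogen triple-bonded to a two-connected carbon — a nitrile.
The molecule carries a nitrile (-C#N), whose atoms satisfy every constraint of the query, so the pattern matches.

Yes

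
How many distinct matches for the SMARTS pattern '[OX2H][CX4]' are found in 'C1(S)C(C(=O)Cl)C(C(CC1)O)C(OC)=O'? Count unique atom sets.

1

[OX2H][CX4] is the SMARTS for an aliphatic alcohol: a hydroxyl oxygen bound to an sp3 (X4) carbon.
Exactly one fragment in the molecule meets all constraints, giving 1 match.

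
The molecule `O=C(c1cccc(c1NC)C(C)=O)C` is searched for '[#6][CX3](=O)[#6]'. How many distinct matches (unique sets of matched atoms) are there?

2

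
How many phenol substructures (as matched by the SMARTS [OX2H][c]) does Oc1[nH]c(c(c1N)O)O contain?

3

[OX2H][c] is the SMARTS for a phenol: a hydroxyl oxygen attached to an aromatic carbon.
The molecule carries 3 separate instances of a hydroxyl group (-OH) meeting every constraint; each maps to a distinct set of atoms, giving 3 matches.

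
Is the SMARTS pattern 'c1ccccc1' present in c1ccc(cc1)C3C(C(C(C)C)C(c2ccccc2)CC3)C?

Yes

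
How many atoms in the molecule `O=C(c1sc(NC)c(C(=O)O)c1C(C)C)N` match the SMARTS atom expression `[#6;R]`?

4

Check the 16 heavy atoms by environment: 1× s (aromatic, in 5-ring) → no; 4× c (aromatic, in 5-ring) → match; 2× N (acyclic) → no; 6× C (acyclic) → no; 3× O (acyclic) → no.
That gives 4 matching atoms.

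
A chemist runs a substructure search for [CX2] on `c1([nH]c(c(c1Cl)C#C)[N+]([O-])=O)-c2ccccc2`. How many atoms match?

2

The query [CX2] means: C with X2: aliphatic carbon with exactly 2 total connections.
Check the 17 heavy atoms by environment: 1× n (aromatic, X3) → no; 10× c (aromatic, X3) → no; 1× N (charge +1, X3) → no; 1× O (charge -1, X1) → no; 1× O (X1) → no; 2× C (X2) → match; 1× Cl (X1) → no.
That gives 2 matching atoms.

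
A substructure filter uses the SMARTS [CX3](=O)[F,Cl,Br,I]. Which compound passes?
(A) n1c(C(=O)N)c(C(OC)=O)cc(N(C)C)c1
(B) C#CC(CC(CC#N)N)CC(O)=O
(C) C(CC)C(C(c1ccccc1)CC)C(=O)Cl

C

[CX3](=O)[F,Cl,Br,I] describes a carbonyl carbon bonded to a halogen (an acyl halide).
(A) has a methyl-ester group (-C(=O)OCH3) but the carbonyl is bonded to -O-C, not to a halogen.
(B) has a carboxylic acid group (-C(=O)OH) but the carbonyl is bonded to -OH, not to a halogen.
(C) contains an acyl chloride (-C(=O)Cl), which satisfies every atom and bond constraint.
So the answer is (C).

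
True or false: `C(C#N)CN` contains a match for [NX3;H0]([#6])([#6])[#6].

False

The pattern [NX3;H0]([#6])([#6])[#6] describes a trivalent nitrogen with no H, bonded to three carbons — a tertiary amine.
The closest candidate here is a primary amino group (-NH2), but the nitrogen has H2, not H0 with three carbons. No other fragment satisfies the full query, so there is no match.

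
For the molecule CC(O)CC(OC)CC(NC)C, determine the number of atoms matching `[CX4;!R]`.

The query [CX4;!R] means: aliphatic carbon with four total connections, not in a ring.
Check the 12 heavy atoms by environment: 9× C (X4, acyclic) → match; 2× O (X2, acyclic) → no; 1× N (X3, acyclic) → no.
That gives 9 matching atoms.

9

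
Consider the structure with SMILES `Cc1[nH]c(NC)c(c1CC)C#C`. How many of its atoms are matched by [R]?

5

The query [R] means: R matches any atom that is part of a ring.
Check the 12 heavy atoms by environment: 1× n (aromatic, in 5-ring) → match; 4× c (aromatic, in 5-ring) → match; 6× C (acyclic) → no; 1× N (acyclic) → no.
Summing the matching environments: 1 + 4 = 5 matching atoms.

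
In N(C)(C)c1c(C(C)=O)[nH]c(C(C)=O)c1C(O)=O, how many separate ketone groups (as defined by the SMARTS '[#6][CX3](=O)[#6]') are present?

[#6][CX3](=O)[#6] is the SMARTS for a ketone: a carbonyl carbon (no H) flanked by two carbons.
The molecule carries 2 separate instances of an acetyl/ketone group (-C(=O)CH3) meeting every constraint; each maps to a distinct set of atoms, giving 2 matches.

2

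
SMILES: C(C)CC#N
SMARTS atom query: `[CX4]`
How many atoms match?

3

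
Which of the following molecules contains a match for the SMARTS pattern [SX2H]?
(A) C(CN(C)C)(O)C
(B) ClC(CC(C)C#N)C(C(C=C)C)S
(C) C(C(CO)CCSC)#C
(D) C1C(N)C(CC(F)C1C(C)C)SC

B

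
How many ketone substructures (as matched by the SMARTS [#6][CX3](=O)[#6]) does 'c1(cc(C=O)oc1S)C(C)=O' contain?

[#6][CX3](=O)[#6] is the SMARTS for a ketone: a carbonyl carbon (no H) flanked by two carbons.
Exactly one fragment in the molecule meets all constraints, giving 1 match.

1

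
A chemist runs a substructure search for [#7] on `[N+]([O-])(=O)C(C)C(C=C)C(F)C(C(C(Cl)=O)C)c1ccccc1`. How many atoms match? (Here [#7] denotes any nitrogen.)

1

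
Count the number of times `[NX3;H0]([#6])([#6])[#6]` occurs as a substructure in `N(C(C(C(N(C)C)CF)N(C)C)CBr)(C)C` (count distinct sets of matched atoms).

[NX3;H0]([#6])([#6])[#6] is the SMARTS for a tertiary amine: a trivalent nitrogen with no H, bonded to three carbons.
The molecule carries 3 separate instances of a dimethylamino group (-N(CH3)2) meeting every constraint; each maps to a distinct set of atoms, giving 3 matches.

3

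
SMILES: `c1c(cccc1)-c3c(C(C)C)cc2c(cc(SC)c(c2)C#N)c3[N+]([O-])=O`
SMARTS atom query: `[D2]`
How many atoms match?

Check the 26 heavy atoms by environment: 8× c (aromatic, D3) → no; 8× c (aromatic, D2) → match; 1× S (D2) → match; 3× C (D1) → no; 1× C (D3) → no; 1× C (D2) → match; 1× N (D1) → no; 1× N (charge +1, D3) → no; 1× O (charge -1, D1) → no; 1× O (D1) → no.
Summing the matching environments: 8 + 1 + 1 = 10 matching atoms.

10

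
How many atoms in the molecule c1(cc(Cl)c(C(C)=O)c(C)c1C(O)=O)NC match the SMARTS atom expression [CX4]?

The query [CX4] means: C with X4: aliphatic carbon with exactly 4 total connections (bonds + H).
Check the 16 heavy atoms by environment: 6× c (aromatic, X3) → no; 1× Cl (X1) → no; 2× C (X3) → no; 2× O (X1) → no; 1× O (X2) → no; 3× C (X4) → match; 1× N (X3) → no.
That gives 3 matching atoms.

3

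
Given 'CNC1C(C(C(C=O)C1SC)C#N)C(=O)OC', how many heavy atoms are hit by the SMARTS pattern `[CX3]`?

2

The query [CX3] means: C with X3: aliphatic carbon with exactly 3 total connections.
Check the 17 heavy atoms by environment: 8× C (X4) → no; 2× C (X3) → match; 2× O (X1) → no; 1× O (X2) → no; 1× C (X2) → no; 1× N (X1) → no; 1× N (X3) → no; 1× S (X2) → no.
That gives 2 matching atoms.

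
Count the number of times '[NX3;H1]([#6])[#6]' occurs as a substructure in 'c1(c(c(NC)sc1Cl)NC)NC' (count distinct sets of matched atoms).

[NX3;H1]([#6])[#6] is the SMARTS for a secondary amine: a trivalent nitrogen with one H, bonded to two carbons.
The molecule carries 3 separate instances of an N-methylamino group (-NHCH3) meeting every constraint; each maps to a distinct set of atoms, giving 3 matches.

3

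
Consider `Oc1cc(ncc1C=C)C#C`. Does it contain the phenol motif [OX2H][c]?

The pattern [OX2H][c] describes a hydroxyl oxygen attached to an aromatic carbon — a phenol.
The molecule carries a hydroxyl group (-OH), whose atoms satisfy every constraint of the query, so the pattern matches.

Yes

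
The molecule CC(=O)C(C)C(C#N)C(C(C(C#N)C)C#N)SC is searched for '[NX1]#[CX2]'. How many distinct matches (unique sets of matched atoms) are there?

[NX1]#[CX2] is the SMARTS for a nitrile: a nitrogen triple-bonded to a two-connected carbon.
The molecule carries 3 separate instances of a nitrile (-C#N) meeting every constraint; each maps to a distinct set of atoms, giving 3 matches.

3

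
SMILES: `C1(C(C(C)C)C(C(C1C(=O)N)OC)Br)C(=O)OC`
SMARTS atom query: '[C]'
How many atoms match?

12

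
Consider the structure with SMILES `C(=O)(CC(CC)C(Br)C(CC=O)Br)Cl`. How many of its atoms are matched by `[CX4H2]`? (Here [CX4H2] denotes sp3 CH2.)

3

The query [CX4H2] means: sp3 carbon (X4) with exactly two hydrogens.
Check the 14 heavy atoms by environment: 3× C (H2, X4) → match; 3× C (H1, X4) → no; 1× C (H0, X3) → no; 2× O (H0, X1) → no; 1× Cl (H0, X1) → no; 2× Br (H0, X1) → no; 1× C (H1, X3) → no; 1× C (H3, X4) → no.
That gives 3 matching atoms.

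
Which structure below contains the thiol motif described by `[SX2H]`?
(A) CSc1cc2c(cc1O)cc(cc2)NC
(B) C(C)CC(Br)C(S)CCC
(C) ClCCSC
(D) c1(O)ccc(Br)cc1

[SX2H] describes an aliphatic sulfur with two connections, one being H (a thiol).
(A) has a hydroxyl group (-OH) but it is an -OH, not an -SH.
(B) contains a thiol (-SH), which satisfies every atom and bond constraint.
(C) has a methylthio ether (-SCH3) but the sulfur has H0 (bonded to two carbons), not H1.
(D) has a hydroxyl group (-OH) but it is an -OH, not an -SH.
So the answer is (B).

B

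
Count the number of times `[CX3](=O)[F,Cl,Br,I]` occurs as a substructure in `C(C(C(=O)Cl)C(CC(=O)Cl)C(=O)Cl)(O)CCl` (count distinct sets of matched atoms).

3

[CX3](=O)[F,Cl,Br,I] is the SMARTS for an acyl halide: a carbonyl carbon bonded to a halogen.
The molecule carries 3 separate instances of an acyl chloride (-C(=O)Cl) meeting every constraint; each maps to a distinct set of atoms, giving 3 matches.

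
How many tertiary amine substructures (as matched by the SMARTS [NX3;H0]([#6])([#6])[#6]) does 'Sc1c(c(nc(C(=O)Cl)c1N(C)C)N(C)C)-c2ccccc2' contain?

[NX3;H0]([#6])([#6])[#6] is the SMARTS for a tertiary amine: a trivalent nitrogen with no H, bonded to three carbons.
The molecule carries 2 separate instances of a dimethylamino group (-N(CH3)2) meeting every constraint; each maps to a distinct set of atoms, giving 2 matches.

2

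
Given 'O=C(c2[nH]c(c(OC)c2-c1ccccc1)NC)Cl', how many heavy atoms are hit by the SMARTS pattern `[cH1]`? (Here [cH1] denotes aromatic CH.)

Check the 18 heavy atoms by environment: 1× n (aromatic, H1) → no; 5× c (aromatic, H0) → no; 1× N (H1) → no; 2× C (H3) → no; 1× C (H0) → no; 2× O (H0) → no; 1× Cl (H0) → no; 5× c (aromatic, H1) → match.
That gives 5 matching atoms.

5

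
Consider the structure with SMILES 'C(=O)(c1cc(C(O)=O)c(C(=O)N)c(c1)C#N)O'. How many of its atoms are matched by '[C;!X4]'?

4

The query [C;!X4] means: aliphatic carbon that does not have four total connections.
Check the 17 heavy atoms by environment: 6× c (aromatic, X3) → no; 3× C (X3) → match; 3× O (X1) → no; 2× O (X2) → no; 1× N (X3) → no; 1× C (X2) → match; 1× N (X1) → no.
Summing the matching environments: 3 + 1 = 4 matching atoms.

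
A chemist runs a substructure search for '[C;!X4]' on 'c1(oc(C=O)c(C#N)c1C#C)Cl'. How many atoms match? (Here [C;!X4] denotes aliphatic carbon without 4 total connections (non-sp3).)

The query [C;!X4] means: aliphatic carbon that does not have four total connections.
Check the 12 heavy atoms by environment: 1× o (aromatic, X2) → no; 4× c (aromatic, X3) → no; 1× Cl (X1) → no; 3× C (X2) → match; 1× N (X1) → no; 1× C (X3) → match; 1× O (X1) → no.
Summing the matching environments: 3 + 1 = 4 matching atoms.

4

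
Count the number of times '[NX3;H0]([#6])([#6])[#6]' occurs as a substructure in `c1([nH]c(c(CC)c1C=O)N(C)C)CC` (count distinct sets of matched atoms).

1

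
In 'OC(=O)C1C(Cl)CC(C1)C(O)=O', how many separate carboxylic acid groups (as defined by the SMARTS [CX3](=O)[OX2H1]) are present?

2

[CX3](=O)[OX2H1] is the SMARTS for a carboxylic acid: an sp2 carbon double-bonded to O and single-bonded to an -OH oxygen.
The molecule carries 2 separate instances of a carboxylic acid group (-C(=O)OH) meeting every constraint; each maps to a distinct set of atoms, giving 2 matches.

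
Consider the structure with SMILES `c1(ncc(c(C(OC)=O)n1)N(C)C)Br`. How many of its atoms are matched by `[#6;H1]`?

The query [#6;H1] means: any carbon bearing exactly one hydrogen.
Check the 14 heavy atoms by environment: 2× n (aromatic, H0) → no; 3× c (aromatic, H0) → no; 1× c (aromatic, H1) → match; 1× N (H0) → no; 3× C (H3) → no; 1× C (H0) → no; 2× O (H0) → no; 1× Br (H0) → no.
That gives 1 matching atom.

1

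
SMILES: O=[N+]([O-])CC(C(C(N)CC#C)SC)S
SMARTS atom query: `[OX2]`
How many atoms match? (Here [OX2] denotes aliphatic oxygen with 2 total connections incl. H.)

0

Check the 14 heavy atoms by environment: 6× C (X4) → no; 1× N (X3) → no; 2× C (X2) → no; 2× S (X2) → no; 1× N (charge +1, X3) → no; 1× O (charge -1, X1) → no; 1× O (X1) → no.
No environment satisfies the query, so 0 matching atoms.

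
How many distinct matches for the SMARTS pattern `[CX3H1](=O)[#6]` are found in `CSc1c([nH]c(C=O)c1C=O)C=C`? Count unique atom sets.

2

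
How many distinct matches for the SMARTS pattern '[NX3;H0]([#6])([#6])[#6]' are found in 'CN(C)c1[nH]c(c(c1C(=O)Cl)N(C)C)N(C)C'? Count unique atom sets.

3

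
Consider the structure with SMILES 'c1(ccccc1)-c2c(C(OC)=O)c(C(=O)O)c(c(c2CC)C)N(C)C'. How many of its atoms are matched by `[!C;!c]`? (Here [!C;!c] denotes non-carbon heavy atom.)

5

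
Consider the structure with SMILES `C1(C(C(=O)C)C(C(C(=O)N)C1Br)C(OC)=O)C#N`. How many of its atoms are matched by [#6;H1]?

5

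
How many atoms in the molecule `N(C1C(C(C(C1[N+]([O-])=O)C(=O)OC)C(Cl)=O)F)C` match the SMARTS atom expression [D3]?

8

The query [D3] means: atom with exactly three heavy-atom neighbours.
Check the 18 heavy atoms by environment: 7× C (D3) → match; 3× O (D1) → no; 1× O (D2) → no; 2× C (D1) → no; 1× N (charge +1, D3) → match; 1× O (charge -1, D1) → no; 1× N (D2) → no; 1× Cl (D1) → no; 1× F (D1) → no.
Summing the matching environments: 7 + 1 = 8 matching atoms.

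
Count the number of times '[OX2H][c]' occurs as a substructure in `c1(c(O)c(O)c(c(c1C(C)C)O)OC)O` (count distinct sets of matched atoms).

[OX2H][c] is the SMARTS for a phenol: a hydroxyl oxygen attached to an aromatic carbon.
The molecule carries 4 separate instances of a hydroxyl group (-OH) meeting every constraint; each maps to a distinct set of atoms, giving 4 matches.

4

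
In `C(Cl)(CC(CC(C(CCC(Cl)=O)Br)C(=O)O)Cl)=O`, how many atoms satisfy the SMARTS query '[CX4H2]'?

4

Check the 18 heavy atoms by environment: 4× C (H2, X4) → match; 3× C (H1, X4) → no; 3× C (H0, X3) → no; 3× O (H0, X1) → no; 1× O (H1, X2) → no; 3× Cl (H0, X1) → no; 1× Br (H0, X1) → no.
That gives 4 matching atoms.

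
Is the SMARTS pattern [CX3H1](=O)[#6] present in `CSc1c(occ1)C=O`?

Yes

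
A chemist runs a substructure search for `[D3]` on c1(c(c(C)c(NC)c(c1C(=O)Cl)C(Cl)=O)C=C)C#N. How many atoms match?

Check the 19 heavy atoms by environment: 6× c (aromatic, D3) → match; 3× C (D1) → no; 1× N (D2) → no; 2× C (D2) → no; 1× N (D1) → no; 2× C (D3) → match; 2× O (D1) → no; 2× Cl (D1) → no.
Summing the matching environments: 6 + 2 = 8 matching atoms.

8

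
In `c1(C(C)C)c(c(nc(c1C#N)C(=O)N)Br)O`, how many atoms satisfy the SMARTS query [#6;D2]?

1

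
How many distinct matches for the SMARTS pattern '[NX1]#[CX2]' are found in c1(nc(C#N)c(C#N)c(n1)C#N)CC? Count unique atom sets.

[NX1]#[CX2] is the SMARTS for a nitrile: a nitrogen triple-bonded to a two-connected carbon.
The molecule carries 3 separate instances of a nitrile (-C#N) meeting every constraint; each maps to a distinct set of atoms, giving 3 matches.

3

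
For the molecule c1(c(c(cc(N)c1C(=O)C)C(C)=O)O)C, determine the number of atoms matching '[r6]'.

6

The query [r6] means: r6 matches atoms in a six-membered ring.
Check the 15 heavy atoms by environment: 6× c (aromatic, in 6-ring) → match; 5× C (acyclic) → no; 3× O (acyclic) → no; 1× N (acyclic) → no.
That gives 6 matching atoms.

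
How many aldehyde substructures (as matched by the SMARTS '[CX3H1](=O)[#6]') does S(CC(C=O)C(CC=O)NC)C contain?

[CX3H1](=O)[#6] is the SMARTS for an aldehyde: an sp2 carbon with one H, double-bonded to O and single-bonded to carbon.
The molecule carries 2 separate instances of an aldehyde (-CHO) meeting every constraint; each maps to a distinct set of atoms, giving 2 matches.

2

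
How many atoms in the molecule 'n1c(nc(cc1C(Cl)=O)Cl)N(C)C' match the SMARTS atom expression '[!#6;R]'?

2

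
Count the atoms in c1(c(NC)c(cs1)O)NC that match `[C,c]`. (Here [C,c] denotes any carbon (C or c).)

6

The query [C,c] means: comma = OR; matches aliphatic or aromatic carbon — same as #6.
Check the 10 heavy atoms by environment: 1× s (aromatic) → no; 4× c (aromatic) → match; 1× O → no; 2× N → no; 2× C → match.
Summing the matching environments: 4 + 2 = 6 matching atoms.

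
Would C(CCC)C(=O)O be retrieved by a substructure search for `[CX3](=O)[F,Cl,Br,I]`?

The pattern [CX3](=O)[F,Cl,Br,I] describes a carbonyl carbon bonded to a halogen — an acyl halide.
The closest candidate here is a carboxylic acid group (-C(=O)OH), but the carbonyl is bonded to -OH, not to a halogen. No other fragment satisfies the full query, so there is no match.

No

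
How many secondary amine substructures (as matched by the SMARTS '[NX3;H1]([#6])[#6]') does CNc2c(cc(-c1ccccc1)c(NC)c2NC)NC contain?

4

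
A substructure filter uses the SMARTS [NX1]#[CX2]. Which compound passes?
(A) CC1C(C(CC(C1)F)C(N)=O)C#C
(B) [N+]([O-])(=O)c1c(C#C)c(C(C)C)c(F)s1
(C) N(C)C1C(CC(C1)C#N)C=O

[NX1]#[CX2] describes a nitrogen triple-bonded to a two-connected carbon (a nitrile).
(A) has a primary amide (-C(=O)NH2) but the nitrogen is NX3, not NX1.
(B) has a nitro group (-[N+](=O)[O-]) but there is no C#N triple bond.
(C) contains a nitrile (-C#N), which satisfies every atom and bond constraint.
So the answer is (C).

C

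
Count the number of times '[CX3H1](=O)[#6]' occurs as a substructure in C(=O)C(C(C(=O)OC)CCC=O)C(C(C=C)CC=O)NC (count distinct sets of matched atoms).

3

[CX3H1](=O)[#6] is the SMARTS for an aldehyde: an sp2 carbon with one H, double-bonded to O and single-bonded to carbon.
The molecule carries 3 separate instances of an aldehyde (-CHO) meeting every constraint; each maps to a distinct set of atoms, giving 3 matches.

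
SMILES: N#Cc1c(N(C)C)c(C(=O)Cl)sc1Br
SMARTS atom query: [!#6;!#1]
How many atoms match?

6

The query [!#6;!#1] means: not carbon and not hydrogen — any heteroatom.
Check the 14 heavy atoms by environment: 1× s (aromatic) → match; 4× c (aromatic) → no; 2× N → match; 4× C → no; 1× O → match; 1× Cl → match; 1× Br → match.
Summing the matching environments: 1 + 2 + 1 + 1 + 1 = 6 matching atoms.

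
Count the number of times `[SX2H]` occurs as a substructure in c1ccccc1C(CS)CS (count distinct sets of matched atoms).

2

[SX2H] is the SMARTS for a thiol: an aliphatic sulfur with two connections, one being H.
The molecule carries 2 separate instances of a thiol (-SH) meeting every constraint; each maps to a distinct set of atoms, giving 2 matches.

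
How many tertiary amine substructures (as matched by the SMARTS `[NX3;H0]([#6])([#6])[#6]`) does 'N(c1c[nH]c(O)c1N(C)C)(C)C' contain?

[NX3;H0]([#6])([#6])[#6] is the SMARTS for a tertiary amine: a trivalent nitrogen with no H, bonded to three carbons.
The molecule carries 2 separate instances of a dimethylamino group (-N(CH3)2) meeting every constraint; each maps to a distinct set of atoms, giving 2 matches.

2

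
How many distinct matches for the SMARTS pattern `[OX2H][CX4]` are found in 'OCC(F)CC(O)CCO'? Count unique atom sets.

[OX2H][CX4] is the SMARTS for an aliphatic alcohol: a hydroxyl oxygen bound to an sp3 (X4) carbon.
The molecule carries 3 separate instances of a hydroxyl group (-OH) meeting every constraint; each maps to a distinct set of atoms, giving 3 matches.

3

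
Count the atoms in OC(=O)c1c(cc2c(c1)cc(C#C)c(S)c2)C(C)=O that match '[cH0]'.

6

The query [cH0] means: aromatic carbon with no attached hydrogen (substituted or ring-fusion).
Check the 19 heavy atoms by environment: 6× c (aromatic, H0) → match; 4× c (aromatic, H1) → no; 3× C (H0) → no; 1× C (H1) → no; 1× S (H1) → no; 2× O (H0) → no; 1× C (H3) → no; 1× O (H1) → no.
That gives 6 matching atoms.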